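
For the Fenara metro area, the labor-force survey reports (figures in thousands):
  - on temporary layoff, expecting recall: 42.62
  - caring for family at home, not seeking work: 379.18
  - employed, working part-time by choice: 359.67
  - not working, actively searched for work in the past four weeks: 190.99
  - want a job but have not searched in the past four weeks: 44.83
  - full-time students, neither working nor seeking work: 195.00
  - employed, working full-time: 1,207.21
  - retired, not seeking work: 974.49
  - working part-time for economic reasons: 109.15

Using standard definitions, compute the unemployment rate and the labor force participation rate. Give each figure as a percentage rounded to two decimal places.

Employed = 359.67 + 1,207.21 + 109.15 = 1,676.03 thousand (anyone who worked, including part-time for economic reasons, counts as employed).
Unemployed = 42.62 + 190.99 = 233.61 thousand (jobless and actively searching, or on temporary layoff).
Labor force = 1,676.03 + 233.61 = 1,909.64 thousand.
Not in labor force = 379.18 + 44.83 + 195.00 + 974.49 = 1,593.50 thousand (those not working and not actively searching are outside the labor force — including those who want a job but have given up searching).
Civilian working-age population = 1,909.64 + 1,593.50 = 3,503.14 thousand.
Unemployment rate = 233.61 / 1,909.64 = 12.23%.
Labor force participation rate = 1,909.64 / 3,503.14 = 54.51%.

Unemployment rate ≈ 12.23%; labor force participation rate ≈ 54.51%.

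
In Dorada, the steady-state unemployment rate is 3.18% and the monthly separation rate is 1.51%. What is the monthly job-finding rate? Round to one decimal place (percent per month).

From u* = s/(s+f): f = s·(1−u)/u.
f = 1.51 × (1 − 0.0318) / 0.0318 = 1.4620 / 0.0318 ≈ 46.0% per month.

Job-finding rate ≈ 46.0% per month.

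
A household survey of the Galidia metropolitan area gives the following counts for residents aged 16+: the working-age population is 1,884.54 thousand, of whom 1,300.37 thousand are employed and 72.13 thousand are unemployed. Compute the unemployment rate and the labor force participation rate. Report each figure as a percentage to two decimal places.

Labor force = employed + unemployed = 1,300.37 + 72.13 = 1,372.50 thousand.
Unemployment rate = 72.13 / 1,372.50 = 5.26%.
Labor force participation rate = 1,372.50 / 1,884.54 = 72.83%.

Unemployment rate ≈ 5.26%; labor force participation rate ≈ 72.83%.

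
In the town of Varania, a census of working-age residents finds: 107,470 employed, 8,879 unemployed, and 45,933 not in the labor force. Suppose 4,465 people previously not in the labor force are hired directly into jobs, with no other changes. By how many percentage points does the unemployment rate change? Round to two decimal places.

Initially, labor force = 107,470 + 8,879 = 116,349, so u = 8,879/116,349 = 7.63%.
After the change, employed and labor force both rise by 4,465; unemployed unchanged → E = 111,935, U = 8,879, labor force = 120,814.
New unemployment rate = 8,879 / 120,814 = 7.35%.
Change = 7.35% − 7.63% = −0.28 percentage points.

The unemployment rate changes by −0.28 percentage points.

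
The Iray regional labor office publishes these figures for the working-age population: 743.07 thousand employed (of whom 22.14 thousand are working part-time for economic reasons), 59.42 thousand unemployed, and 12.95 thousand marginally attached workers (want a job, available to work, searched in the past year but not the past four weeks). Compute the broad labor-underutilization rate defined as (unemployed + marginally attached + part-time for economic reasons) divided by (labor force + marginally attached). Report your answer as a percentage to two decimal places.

Broad underutilization rate ≈ 11.59%.

Labor force = 743.07 + 59.42 = 802.49 thousand.
Numerator = 59.42 + 12.95 + 22.14 = 94.51 thousand.
Denominator = 802.49 + 12.95 = 815.44 thousand.
Broad rate = 94.51 / 815.44 = 11.59%.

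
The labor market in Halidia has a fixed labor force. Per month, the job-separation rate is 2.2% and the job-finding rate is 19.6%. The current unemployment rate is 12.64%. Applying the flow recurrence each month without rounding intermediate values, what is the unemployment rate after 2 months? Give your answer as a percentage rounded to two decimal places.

With a fixed labor force, u_{t+1} = u_t + s·(1−u_t) − f·u_t = u_t·(1−s−f) + s.
Here 1−s−f = 0.782 and s = 0.022.
u_1 = 0.126400 × 0.782 + 0.022 = 0.120845.
u_2 = 0.120845 × 0.782 + 0.022 = 0.116501.

Unemployment rate after two months ≈ 11.65%.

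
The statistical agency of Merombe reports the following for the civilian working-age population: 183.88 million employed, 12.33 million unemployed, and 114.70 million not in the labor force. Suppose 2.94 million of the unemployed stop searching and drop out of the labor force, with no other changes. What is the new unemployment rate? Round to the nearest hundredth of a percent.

Initially, labor force = 183.88 + 12.33 = 196.21 million, so u = 12.33/196.21 = 6.28%.
After the change, unemployed and labor force both fall by 2.94 → E = 183.88, U = 9.39, labor force = 193.27 million.
New unemployment rate = 9.39 / 193.27 = 4.86%.

New unemployment rate ≈ 4.86%.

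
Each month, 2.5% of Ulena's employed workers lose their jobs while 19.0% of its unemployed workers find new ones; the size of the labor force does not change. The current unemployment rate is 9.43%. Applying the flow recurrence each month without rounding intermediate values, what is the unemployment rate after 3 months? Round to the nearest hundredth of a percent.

With a fixed labor force, u_{t+1} = u_t + s·(1−u_t) − f·u_t = u_t·(1−s−f) + s.
Here 1−s−f = 0.785 and s = 0.025.
u_1 = 0.094300 × 0.785 + 0.025 = 0.099025.
u_2 = 0.099025 × 0.785 + 0.025 = 0.102735.
u_3 = 0.102735 × 0.785 + 0.025 = 0.105647.

Unemployment rate after three months ≈ 10.56%.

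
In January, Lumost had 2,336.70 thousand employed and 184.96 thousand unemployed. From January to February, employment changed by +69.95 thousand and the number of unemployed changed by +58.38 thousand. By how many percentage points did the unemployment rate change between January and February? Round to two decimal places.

January: labor force = 2,336.70 + 184.96 = 2,521.66; u = 184.96/2,521.66 = 7.33%.
February: labor force = 2,406.65 + 243.34 = 2,649.99; u = 243.34/2,649.99 = 9.18%.
Change = 9.18% − 7.33% = +1.85 pp.

The unemployment rate changed by +1.85 percentage points.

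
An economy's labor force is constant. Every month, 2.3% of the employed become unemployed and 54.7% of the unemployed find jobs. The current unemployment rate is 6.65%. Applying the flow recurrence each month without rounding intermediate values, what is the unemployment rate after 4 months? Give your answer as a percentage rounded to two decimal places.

With a fixed labor force, u_{t+1} = u_t + s·(1−u_t) − f·u_t = u_t·(1−s−f) + s.
Here 1−s−f = 0.430 and s = 0.023.
u_1 = 0.066500 × 0.430 + 0.023 = 0.051595.
u_2 = 0.051595 × 0.430 + 0.023 = 0.045186.
u_3 = 0.045186 × 0.430 + 0.023 = 0.042430.
u_4 = 0.042430 × 0.430 + 0.023 = 0.041245.

Unemployment rate after four months ≈ 4.12%.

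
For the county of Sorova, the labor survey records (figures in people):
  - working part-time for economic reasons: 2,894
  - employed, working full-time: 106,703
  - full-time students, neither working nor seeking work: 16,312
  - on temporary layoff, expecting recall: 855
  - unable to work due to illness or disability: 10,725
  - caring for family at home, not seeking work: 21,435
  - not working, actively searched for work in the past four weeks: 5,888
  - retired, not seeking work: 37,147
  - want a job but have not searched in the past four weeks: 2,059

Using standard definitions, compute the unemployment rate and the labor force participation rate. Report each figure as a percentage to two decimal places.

Unemployment rate ≈ 5.80%; labor force participation rate ≈ 57.02%.

Employed = 2,894 + 106,703 = 109,597 (anyone who worked, including part-time for economic reasons, counts as employed).
Unemployed = 855 + 5,888 = 6,743 (jobless and actively searching, or on temporary layoff).
Labor force = 109,597 + 6,743 = 116,340.
Not in labor force = 16,312 + 10,725 + 21,435 + 37,147 + 2,059 = 87,678 (those not working and not actively searching are outside the labor force — including those who want a job but have given up searching).
Civilian working-age population = 116,340 + 87,678 = 204,018.
Unemployment rate = 6,743 / 116,340 = 5.80%.
Labor force participation rate = 116,340 / 204,018 = 57.02%.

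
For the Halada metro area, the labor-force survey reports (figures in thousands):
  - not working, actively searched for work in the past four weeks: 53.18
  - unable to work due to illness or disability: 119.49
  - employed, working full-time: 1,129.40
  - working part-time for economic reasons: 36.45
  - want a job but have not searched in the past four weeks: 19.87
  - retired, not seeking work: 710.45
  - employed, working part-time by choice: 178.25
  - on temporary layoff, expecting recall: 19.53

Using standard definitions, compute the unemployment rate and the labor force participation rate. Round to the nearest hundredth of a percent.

Unemployment rate ≈ 5.13%; labor force participation rate ≈ 62.51%.

Employed = 1,129.40 + 36.45 + 178.25 = 1,344.10 thousand (anyone who worked, including part-time for economic reasons, counts as employed).
Unemployed = 53.18 + 19.53 = 72.71 thousand (jobless and actively searching, or on temporary layoff).
Labor force = 1,344.10 + 72.71 = 1,416.81 thousand.
Not in labor force = 119.49 + 19.87 + 710.45 = 849.81 thousand (those not working and not actively searching are outside the labor force — including those who want a job but have given up searching).
Civilian working-age population = 1,416.81 + 849.81 = 2,266.62 thousand.
Unemployment rate = 72.71 / 1,416.81 = 5.13%.
Labor force participation rate = 1,416.81 / 2,266.62 = 62.51%.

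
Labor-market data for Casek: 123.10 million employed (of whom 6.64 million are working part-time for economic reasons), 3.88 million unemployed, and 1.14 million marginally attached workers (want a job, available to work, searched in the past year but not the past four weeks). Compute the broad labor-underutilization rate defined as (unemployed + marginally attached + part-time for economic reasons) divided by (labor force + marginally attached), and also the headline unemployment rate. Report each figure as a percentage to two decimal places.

Labor force = 123.10 + 3.88 = 126.98 million.
Numerator = 3.88 + 1.14 + 6.64 = 11.66 million.
Denominator = 126.98 + 1.14 = 128.12 million.
Broad rate = 11.66 / 128.12 = 9.10%.
Headline unemployment rate = 3.88 / 126.98 = 3.06%.

Broad underutilization rate ≈ 9.10%; headline unemployment rate ≈ 3.06%.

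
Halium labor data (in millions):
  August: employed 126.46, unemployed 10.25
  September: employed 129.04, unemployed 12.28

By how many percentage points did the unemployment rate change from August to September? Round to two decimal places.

The unemployment rate changed by +1.19 percentage points.

August: labor force = 126.46 + 10.25 = 136.71; u = 10.25/136.71 = 7.50%.
September: labor force = 129.04 + 12.28 = 141.32; u = 12.28/141.32 = 8.69%.
Change = 8.69% − 7.50% = +1.19 pp.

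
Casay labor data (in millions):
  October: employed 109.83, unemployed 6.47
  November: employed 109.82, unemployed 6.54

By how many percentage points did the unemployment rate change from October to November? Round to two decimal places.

October: labor force = 109.83 + 6.47 = 116.30; u = 6.47/116.30 = 5.56%.
November: labor force = 109.82 + 6.54 = 116.36; u = 6.54/116.36 = 5.62%.
Change = 5.62% − 5.56% = +0.06 pp.

The unemployment rate changed by +0.06 percentage points.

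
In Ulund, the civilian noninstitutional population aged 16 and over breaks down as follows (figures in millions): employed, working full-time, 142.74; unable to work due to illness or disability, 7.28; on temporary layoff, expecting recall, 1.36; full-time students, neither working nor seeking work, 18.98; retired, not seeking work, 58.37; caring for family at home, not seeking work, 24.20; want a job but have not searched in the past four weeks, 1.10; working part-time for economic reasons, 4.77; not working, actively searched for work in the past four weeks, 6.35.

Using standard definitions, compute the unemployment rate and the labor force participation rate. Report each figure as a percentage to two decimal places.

Unemployment rate ≈ 4.97%; labor force participation rate ≈ 58.54%.

Employed = 142.74 + 4.77 = 147.51 million (anyone who worked, including part-time for economic reasons, counts as employed).
Unemployed = 1.36 + 6.35 = 7.71 million (jobless and actively searching, or on temporary layoff).
Labor force = 147.51 + 7.71 = 155.22 million.
Not in labor force = 7.28 + 18.98 + 58.37 + 24.20 + 1.10 = 109.93 million (those not working and not actively searching are outside the labor force — including those who want a job but have given up searching).
Civilian working-age population = 155.22 + 109.93 = 265.15 million.
Unemployment rate = 7.71 / 155.22 = 4.97%.
Labor force participation rate = 155.22 / 265.15 = 58.54%.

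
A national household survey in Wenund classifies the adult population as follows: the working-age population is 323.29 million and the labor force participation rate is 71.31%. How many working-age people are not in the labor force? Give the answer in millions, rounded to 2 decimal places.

Share not in the labor force = 1 − 0.7131 = 0.2869.
Not in labor force = 0.2869 × 323.29 ≈ 92.75 million.

About 92.75 million are not in the labor force.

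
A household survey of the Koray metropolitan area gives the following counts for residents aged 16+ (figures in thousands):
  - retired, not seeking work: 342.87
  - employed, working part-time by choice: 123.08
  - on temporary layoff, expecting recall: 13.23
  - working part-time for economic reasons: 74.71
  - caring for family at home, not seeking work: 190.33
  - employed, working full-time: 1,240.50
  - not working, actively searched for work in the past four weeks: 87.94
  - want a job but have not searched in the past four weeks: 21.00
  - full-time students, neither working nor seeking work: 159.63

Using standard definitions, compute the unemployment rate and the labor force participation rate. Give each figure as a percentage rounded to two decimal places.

Unemployment rate ≈ 6.57%; labor force participation rate ≈ 68.32%.

Employed = 123.08 + 74.71 + 1,240.50 = 1,438.29 thousand (anyone who worked, including part-time for economic reasons, counts as employed).
Unemployed = 13.23 + 87.94 = 101.17 thousand (jobless and actively searching, or on temporary layoff).
Labor force = 1,438.29 + 101.17 = 1,539.46 thousand.
Not in labor force = 342.87 + 190.33 + 21.00 + 159.63 = 713.83 thousand (those not working and not actively searching are outside the labor force — including those who want a job but have given up searching).
Civilian working-age population = 1,539.46 + 713.83 = 2,253.29 thousand.
Unemployment rate = 101.17 / 1,539.46 = 6.57%.
Labor force participation rate = 1,539.46 / 2,253.29 = 68.32%.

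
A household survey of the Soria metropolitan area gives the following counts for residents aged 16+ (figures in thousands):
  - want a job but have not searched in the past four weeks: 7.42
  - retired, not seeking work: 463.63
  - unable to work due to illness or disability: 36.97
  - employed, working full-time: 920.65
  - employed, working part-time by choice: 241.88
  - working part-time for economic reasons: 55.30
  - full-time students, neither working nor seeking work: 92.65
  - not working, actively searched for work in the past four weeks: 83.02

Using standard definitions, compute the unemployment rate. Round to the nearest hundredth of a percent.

Employed = 920.65 + 241.88 + 55.30 = 1,217.83 thousand (anyone who worked, including part-time for economic reasons, counts as employed).
Unemployed = 83.02 thousand.
Labor force = 1,217.83 + 83.02 = 1,300.85 thousand.
Unemployment rate = 83.02 / 1,300.85 = 6.38%.

Unemployment rate ≈ 6.38%.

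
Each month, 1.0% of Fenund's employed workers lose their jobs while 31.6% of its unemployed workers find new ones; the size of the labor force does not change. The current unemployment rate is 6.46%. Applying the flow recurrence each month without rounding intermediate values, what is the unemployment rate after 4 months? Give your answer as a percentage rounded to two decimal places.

Unemployment rate after four months ≈ 3.77%.

With a fixed labor force, u_{t+1} = u_t + s·(1−u_t) − f·u_t = u_t·(1−s−f) + s.
Here 1−s−f = 0.674 and s = 0.010.
u_1 = 0.064600 × 0.674 + 0.010 = 0.053540.
u_2 = 0.053540 × 0.674 + 0.010 = 0.046086.
u_3 = 0.046086 × 0.674 + 0.010 = 0.041062.
u_4 = 0.041062 × 0.674 + 0.010 = 0.037676.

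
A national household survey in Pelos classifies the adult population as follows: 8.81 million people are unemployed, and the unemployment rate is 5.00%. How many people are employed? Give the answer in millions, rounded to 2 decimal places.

Labor force = U / u = 8.81 / 0.0500 ≈ 176.20 million.
Employed = labor force − unemployed = 176.20 − 8.81 = 167.39 million.

About 167.39 million are employed.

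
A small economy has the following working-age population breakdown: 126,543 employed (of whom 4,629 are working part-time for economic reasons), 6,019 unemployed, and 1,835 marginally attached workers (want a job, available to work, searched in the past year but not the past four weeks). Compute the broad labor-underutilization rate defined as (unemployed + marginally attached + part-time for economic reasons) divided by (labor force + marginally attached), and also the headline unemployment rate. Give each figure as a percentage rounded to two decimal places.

Labor force = 126,543 + 6,019 = 132,562.
Numerator = 6,019 + 1,835 + 4,629 = 12,483.
Denominator = 132,562 + 1,835 = 134,397.
Broad rate = 12,483 / 134,397 = 9.29%.
Headline unemployment rate = 6,019 / 132,562 = 4.54%.

Broad underutilization rate ≈ 9.29%; headline unemployment rate ≈ 4.54%.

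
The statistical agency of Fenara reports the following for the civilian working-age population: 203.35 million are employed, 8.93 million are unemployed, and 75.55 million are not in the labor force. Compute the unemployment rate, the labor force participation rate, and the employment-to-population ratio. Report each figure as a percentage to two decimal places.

Labor force = employed + unemployed = 203.35 + 8.93 = 212.28 million.
Working-age population = 212.28 + 75.55 = 287.83 million.
Unemployment rate = 8.93 / 212.28 = 4.21%.
Labor force participation rate = 212.28 / 287.83 = 73.75%.
Employment-population ratio = 203.35 / 287.83 = 70.65%.

Unemployment rate ≈ 4.21%; labor force participation rate ≈ 73.75%; employment-population ratio ≈ 70.65%.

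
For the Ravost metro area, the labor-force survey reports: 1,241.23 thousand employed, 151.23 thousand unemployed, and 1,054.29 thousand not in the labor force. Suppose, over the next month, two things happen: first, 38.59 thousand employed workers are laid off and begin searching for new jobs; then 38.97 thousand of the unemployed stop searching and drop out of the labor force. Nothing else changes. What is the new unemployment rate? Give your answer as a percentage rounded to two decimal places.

New unemployment rate ≈ 11.15%.

Initially, labor force = 1,241.23 + 151.23 = 1,392.46 thousand, so u = 151.23/1,392.46 = 10.86%.
After the first change, employed falls and unemployed rises by 38.59; labor force unchanged → E = 1,202.64, U = 189.82, labor force = 1,392.46 thousand.
After the second change, unemployed and labor force both fall by 38.97 → E = 1,202.64, U = 150.85, labor force = 1,353.49 thousand.
New unemployment rate = 150.85 / 1,353.49 = 11.15%.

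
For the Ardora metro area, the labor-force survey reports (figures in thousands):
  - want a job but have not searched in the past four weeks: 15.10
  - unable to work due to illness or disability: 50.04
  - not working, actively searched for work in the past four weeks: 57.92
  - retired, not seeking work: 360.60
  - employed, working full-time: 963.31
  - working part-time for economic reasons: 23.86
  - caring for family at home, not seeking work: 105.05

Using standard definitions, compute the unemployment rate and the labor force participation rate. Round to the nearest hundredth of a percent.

Employed = 963.31 + 23.86 = 987.17 thousand (anyone who worked, including part-time for economic reasons, counts as employed).
Unemployed = 57.92 thousand.
Labor force = 987.17 + 57.92 = 1,045.09 thousand.
Not in labor force = 15.10 + 50.04 + 360.60 + 105.05 = 530.79 thousand (those not working and not actively searching are outside the labor force — including those who want a job but have given up searching).
Civilian working-age population = 1,045.09 + 530.79 = 1,575.88 thousand.
Unemployment rate = 57.92 / 1,045.09 = 5.54%.
Labor force participation rate = 1,045.09 / 1,575.88 = 66.32%.

Unemployment rate ≈ 5.54%; labor force participation rate ≈ 66.32%.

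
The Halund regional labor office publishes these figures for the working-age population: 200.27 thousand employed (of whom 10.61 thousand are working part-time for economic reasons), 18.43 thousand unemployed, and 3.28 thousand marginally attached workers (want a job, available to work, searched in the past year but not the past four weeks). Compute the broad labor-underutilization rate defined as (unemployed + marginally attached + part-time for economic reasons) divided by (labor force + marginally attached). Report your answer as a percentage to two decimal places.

Labor force = 200.27 + 18.43 = 218.70 thousand.
Numerator = 18.43 + 3.28 + 10.61 = 32.32 thousand.
Denominator = 218.70 + 3.28 = 221.98 thousand.
Broad rate = 32.32 / 221.98 = 14.56%.

Broad underutilization rate ≈ 14.56%.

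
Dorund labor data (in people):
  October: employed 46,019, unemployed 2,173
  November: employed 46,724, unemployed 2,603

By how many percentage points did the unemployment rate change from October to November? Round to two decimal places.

October: labor force = 46,019 + 2,173 = 48,192; u = 2,173/48,192 = 4.51%.
November: labor force = 46,724 + 2,603 = 49,327; u = 2,603/49,327 = 5.28%.
Change = 5.28% − 4.51% = +0.77 pp.

The unemployment rate changed by +0.77 percentage points.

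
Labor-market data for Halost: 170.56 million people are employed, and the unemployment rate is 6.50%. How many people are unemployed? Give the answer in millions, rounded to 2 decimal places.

About 11.86 million are unemployed.

Let U be the number unemployed. The labor force is E + U, and U/(E+U) = 0.0650.
So U = 0.0650 × 170.56 / (1 − 0.0650) = 11.0864 / 0.9350 ≈ 11.86 million.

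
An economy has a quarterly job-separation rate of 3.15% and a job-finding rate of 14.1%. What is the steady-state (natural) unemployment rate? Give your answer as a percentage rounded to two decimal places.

At steady state the flows balance: s·E = f·U, so U/(E+U) = s/(s+f).
u* = 3.15 / (3.15 + 14.1) = 3.15 / 17.25 = 18.26%.

Steady-state unemployment rate ≈ 18.26%.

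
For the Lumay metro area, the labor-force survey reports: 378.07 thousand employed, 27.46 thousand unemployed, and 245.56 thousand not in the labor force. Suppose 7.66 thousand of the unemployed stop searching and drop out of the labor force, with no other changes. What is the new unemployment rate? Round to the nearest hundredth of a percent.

New unemployment rate ≈ 4.98%.

Initially, labor force = 378.07 + 27.46 = 405.53 thousand, so u = 27.46/405.53 = 6.77%.
After the change, unemployed and labor force both fall by 7.66 → E = 378.07, U = 19.80, labor force = 397.87 thousand.
New unemployment rate = 19.80 / 397.87 = 4.98%.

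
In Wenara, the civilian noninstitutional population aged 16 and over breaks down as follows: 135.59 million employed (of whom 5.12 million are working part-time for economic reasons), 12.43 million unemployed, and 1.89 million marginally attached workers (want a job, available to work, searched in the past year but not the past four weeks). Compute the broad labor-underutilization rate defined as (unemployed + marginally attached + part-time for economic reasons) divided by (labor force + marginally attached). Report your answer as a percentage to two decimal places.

Labor force = 135.59 + 12.43 = 148.02 million.
Numerator = 12.43 + 1.89 + 5.12 = 19.44 million.
Denominator = 148.02 + 1.89 = 149.91 million.
Broad rate = 19.44 / 149.91 = 12.97%.

Broad underutilization rate ≈ 12.97%.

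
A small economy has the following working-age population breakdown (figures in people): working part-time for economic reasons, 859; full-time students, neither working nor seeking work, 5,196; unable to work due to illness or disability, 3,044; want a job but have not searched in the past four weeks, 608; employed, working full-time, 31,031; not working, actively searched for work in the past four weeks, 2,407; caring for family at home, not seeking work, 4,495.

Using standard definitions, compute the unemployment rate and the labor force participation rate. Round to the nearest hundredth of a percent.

Employed = 859 + 31,031 = 31,890 (anyone who worked, including part-time for economic reasons, counts as employed).
Unemployed = 2,407.
Labor force = 31,890 + 2,407 = 34,297.
Not in labor force = 5,196 + 3,044 + 608 + 4,495 = 13,343 (those not working and not actively searching are outside the labor force — including those who want a job but have given up searching).
Civilian working-age population = 34,297 + 13,343 = 47,640.
Unemployment rate = 2,407 / 34,297 = 7.02%.
Labor force participation rate = 34,297 / 47,640 = 71.99%.

Unemployment rate ≈ 7.02%; labor force participation rate ≈ 71.99%.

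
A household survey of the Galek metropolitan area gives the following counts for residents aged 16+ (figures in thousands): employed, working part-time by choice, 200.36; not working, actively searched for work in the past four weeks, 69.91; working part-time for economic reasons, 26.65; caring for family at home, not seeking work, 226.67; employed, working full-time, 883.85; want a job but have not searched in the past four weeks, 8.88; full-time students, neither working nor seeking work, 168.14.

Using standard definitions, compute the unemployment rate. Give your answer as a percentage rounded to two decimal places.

Unemployment rate ≈ 5.92%.

Employed = 200.36 + 26.65 + 883.85 = 1,110.86 thousand (anyone who worked, including part-time for economic reasons, counts as employed).
Unemployed = 69.91 thousand.
Labor force = 1,110.86 + 69.91 = 1,180.77 thousand.
Unemployment rate = 69.91 / 1,180.77 = 5.92%.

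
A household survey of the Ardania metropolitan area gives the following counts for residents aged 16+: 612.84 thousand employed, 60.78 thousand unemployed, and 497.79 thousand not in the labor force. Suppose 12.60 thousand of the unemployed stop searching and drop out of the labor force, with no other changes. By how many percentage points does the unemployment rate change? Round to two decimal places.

The unemployment rate changes by −1.73 percentage points.

Initially, labor force = 612.84 + 60.78 = 673.62 thousand, so u = 60.78/673.62 = 9.02%.
After the change, unemployed and labor force both fall by 12.60 → E = 612.84, U = 48.18, labor force = 661.02 thousand.
New unemployment rate = 48.18 / 661.02 = 7.29%.
Change = 7.29% − 9.02% = −1.73 percentage points.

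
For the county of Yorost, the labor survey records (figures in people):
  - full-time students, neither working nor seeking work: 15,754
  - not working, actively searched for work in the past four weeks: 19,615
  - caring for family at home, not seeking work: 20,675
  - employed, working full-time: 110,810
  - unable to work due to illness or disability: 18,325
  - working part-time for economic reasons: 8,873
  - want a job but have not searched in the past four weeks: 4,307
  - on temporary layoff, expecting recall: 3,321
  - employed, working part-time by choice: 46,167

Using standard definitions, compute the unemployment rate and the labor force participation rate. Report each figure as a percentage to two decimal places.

Unemployment rate ≈ 12.15%; labor force participation rate ≈ 76.17%.

Employed = 110,810 + 8,873 + 46,167 = 165,850 (anyone who worked, including part-time for economic reasons, counts as employed).
Unemployed = 19,615 + 3,321 = 22,936 (jobless and actively searching, or on temporary layoff).
Labor force = 165,850 + 22,936 = 188,786.
Not in labor force = 15,754 + 20,675 + 18,325 + 4,307 = 59,061 (those not working and not actively searching are outside the labor force — including those who want a job but have given up searching).
Civilian working-age population = 188,786 + 59,061 = 247,847.
Unemployment rate = 22,936 / 188,786 = 12.15%.
Labor force participation rate = 188,786 / 247,847 = 76.17%.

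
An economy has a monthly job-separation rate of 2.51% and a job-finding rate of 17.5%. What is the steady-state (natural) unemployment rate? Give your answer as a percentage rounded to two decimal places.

At steady state the flows balance: s·E = f·U, so U/(E+U) = s/(s+f).
u* = 2.51 / (2.51 + 17.5) = 2.51 / 20.01 = 12.54%.

Steady-state unemployment rate ≈ 12.54%.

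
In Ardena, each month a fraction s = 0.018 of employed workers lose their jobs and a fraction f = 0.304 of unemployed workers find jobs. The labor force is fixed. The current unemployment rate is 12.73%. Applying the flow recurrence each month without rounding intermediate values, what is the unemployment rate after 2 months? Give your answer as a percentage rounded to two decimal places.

With a fixed labor force, u_{t+1} = u_t + s·(1−u_t) − f·u_t = u_t·(1−s−f) + s.
Here 1−s−f = 0.678 and s = 0.018.
u_1 = 0.127300 × 0.678 + 0.018 = 0.104309.
u_2 = 0.104309 × 0.678 + 0.018 = 0.088722.

Unemployment rate after two months ≈ 8.87%.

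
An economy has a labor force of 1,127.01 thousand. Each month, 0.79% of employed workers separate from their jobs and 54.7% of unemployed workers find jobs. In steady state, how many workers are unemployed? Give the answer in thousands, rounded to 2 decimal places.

About 16.05 thousand are unemployed in steady state.

Steady-state unemployment rate u* = s/(s+f) = 0.79/(0.79+54.7) = 0.014237.
Unemployed = u* × labor force = 0.014237 × 1,127.01 ≈ 16.05 thousand.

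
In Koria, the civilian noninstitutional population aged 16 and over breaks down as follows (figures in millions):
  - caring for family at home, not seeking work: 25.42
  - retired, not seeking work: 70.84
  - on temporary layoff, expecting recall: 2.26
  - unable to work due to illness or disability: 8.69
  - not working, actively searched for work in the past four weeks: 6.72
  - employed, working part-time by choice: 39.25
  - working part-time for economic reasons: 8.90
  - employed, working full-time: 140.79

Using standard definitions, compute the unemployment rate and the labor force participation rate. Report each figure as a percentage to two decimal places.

Employed = 39.25 + 8.90 + 140.79 = 188.94 million (anyone who worked, including part-time for economic reasons, counts as employed).
Unemployed = 2.26 + 6.72 = 8.98 million (jobless and actively searching, or on temporary layoff).
Labor force = 188.94 + 8.98 = 197.92 million.
Not in labor force = 25.42 + 70.84 + 8.69 = 104.95 million (those not working and not actively searching are outside the labor force).
Civilian working-age population = 197.92 + 104.95 = 302.87 million.
Unemployment rate = 8.98 / 197.92 = 4.54%.
Labor force participation rate = 197.92 / 302.87 = 65.35%.

Unemployment rate ≈ 4.54%; labor force participation rate ≈ 65.35%.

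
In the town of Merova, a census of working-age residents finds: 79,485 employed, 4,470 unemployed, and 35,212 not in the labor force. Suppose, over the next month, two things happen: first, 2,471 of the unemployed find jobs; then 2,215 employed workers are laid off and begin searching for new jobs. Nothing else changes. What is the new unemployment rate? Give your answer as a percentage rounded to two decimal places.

Initially, labor force = 79,485 + 4,470 = 83,955, so u = 4,470/83,955 = 5.32%.
After the first change, unemployed falls and employed rises by 2,471; labor force unchanged → E = 81,956, U = 1,999, labor force = 83,955.
After the second change, employed falls and unemployed rises by 2,215; labor force unchanged → E = 79,741, U = 4,214, labor force = 83,955.
New unemployment rate = 4,214 / 83,955 = 5.02%.

New unemployment rate ≈ 5.02%.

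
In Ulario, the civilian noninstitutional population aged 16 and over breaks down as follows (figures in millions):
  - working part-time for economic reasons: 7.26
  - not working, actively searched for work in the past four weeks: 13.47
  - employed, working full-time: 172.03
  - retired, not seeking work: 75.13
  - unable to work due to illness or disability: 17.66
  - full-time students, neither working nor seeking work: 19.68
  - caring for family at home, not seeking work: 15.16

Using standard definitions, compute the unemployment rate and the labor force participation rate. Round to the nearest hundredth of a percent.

Unemployment rate ≈ 6.99%; labor force participation rate ≈ 60.16%.

Employed = 7.26 + 172.03 = 179.29 million (anyone who worked, including part-time for economic reasons, counts as employed).
Unemployed = 13.47 million.
Labor force = 179.29 + 13.47 = 192.76 million.
Not in labor force = 75.13 + 17.66 + 19.68 + 15.16 = 127.63 million (those not working and not actively searching are outside the labor force).
Civilian working-age population = 192.76 + 127.63 = 320.39 million.
Unemployment rate = 13.47 / 192.76 = 6.99%.
Labor force participation rate = 192.76 / 320.39 = 60.16%.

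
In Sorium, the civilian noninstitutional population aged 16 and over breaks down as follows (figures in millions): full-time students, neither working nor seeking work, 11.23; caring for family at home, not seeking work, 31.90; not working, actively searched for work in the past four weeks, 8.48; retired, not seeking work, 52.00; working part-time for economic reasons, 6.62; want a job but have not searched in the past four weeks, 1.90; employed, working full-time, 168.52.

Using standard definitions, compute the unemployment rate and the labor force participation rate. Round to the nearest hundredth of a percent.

Unemployment rate ≈ 4.62%; labor force participation rate ≈ 65.43%.

Employed = 6.62 + 168.52 = 175.14 million (anyone who worked, including part-time for economic reasons, counts as employed).
Unemployed = 8.48 million.
Labor force = 175.14 + 8.48 = 183.62 million.
Not in labor force = 11.23 + 31.90 + 52.00 + 1.90 = 97.03 million (those not working and not actively searching are outside the labor force — including those who want a job but have given up searching).
Civilian working-age population = 183.62 + 97.03 = 280.65 million.
Unemployment rate = 8.48 / 183.62 = 4.62%.
Labor force participation rate = 183.62 / 280.65 = 65.43%.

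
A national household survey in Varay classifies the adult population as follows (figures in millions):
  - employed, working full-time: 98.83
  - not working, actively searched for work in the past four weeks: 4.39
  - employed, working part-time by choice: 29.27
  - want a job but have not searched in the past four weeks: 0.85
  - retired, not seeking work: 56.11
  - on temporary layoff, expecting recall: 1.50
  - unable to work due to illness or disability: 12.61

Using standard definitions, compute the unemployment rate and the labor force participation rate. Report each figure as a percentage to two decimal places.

Employed = 98.83 + 29.27 = 128.10 million.
Unemployed = 4.39 + 1.50 = 5.89 million (jobless and actively searching, or on temporary layoff).
Labor force = 128.10 + 5.89 = 133.99 million.
Not in labor force = 0.85 + 56.11 + 12.61 = 69.57 million (those not working and not actively searching are outside the labor force — including those who want a job but have given up searching).
Civilian working-age population = 133.99 + 69.57 = 203.56 million.
Unemployment rate = 5.89 / 133.99 = 4.40%.
Labor force participation rate = 133.99 / 203.56 = 65.82%.

Unemployment rate ≈ 4.40%; labor force participation rate ≈ 65.82%.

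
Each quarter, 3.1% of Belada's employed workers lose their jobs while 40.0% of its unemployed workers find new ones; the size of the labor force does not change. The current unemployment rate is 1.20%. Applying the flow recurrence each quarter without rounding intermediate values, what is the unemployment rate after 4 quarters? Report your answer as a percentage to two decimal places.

Unemployment rate after four quarters ≈ 6.56%.

With a fixed labor force, u_{t+1} = u_t + s·(1−u_t) − f·u_t = u_t·(1−s−f) + s.
Here 1−s−f = 0.569 and s = 0.031.
u_1 = 0.012000 × 0.569 + 0.031 = 0.037828.
u_2 = 0.037828 × 0.569 + 0.031 = 0.052524.
u_3 = 0.052524 × 0.569 + 0.031 = 0.060886.
u_4 = 0.060886 × 0.569 + 0.031 = 0.065644.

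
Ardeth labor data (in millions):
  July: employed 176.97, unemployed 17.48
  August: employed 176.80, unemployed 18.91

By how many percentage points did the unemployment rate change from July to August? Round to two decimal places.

The unemployment rate changed by +0.67 percentage points.

July: labor force = 176.97 + 17.48 = 194.45; u = 17.48/194.45 = 8.99%.
August: labor force = 176.80 + 18.91 = 195.71; u = 18.91/195.71 = 9.66%.
Change = 9.66% − 8.99% = +0.67 pp.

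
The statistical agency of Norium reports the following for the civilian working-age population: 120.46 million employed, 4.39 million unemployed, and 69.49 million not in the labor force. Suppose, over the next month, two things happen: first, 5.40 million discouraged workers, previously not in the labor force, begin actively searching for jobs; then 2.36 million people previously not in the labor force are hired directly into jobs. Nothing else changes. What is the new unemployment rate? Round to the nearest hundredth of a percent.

New unemployment rate ≈ 7.38%.

Initially, labor force = 120.46 + 4.39 = 124.85 million, so u = 4.39/124.85 = 3.52%.
After the first change, unemployed and labor force both rise by 5.40 → E = 120.46, U = 9.79, labor force = 130.25 million.
After the second change, employed and labor force both rise by 2.36; unemployed unchanged → E = 122.82, U = 9.79, labor force = 132.61 million.
New unemployment rate = 9.79 / 132.61 = 7.38%.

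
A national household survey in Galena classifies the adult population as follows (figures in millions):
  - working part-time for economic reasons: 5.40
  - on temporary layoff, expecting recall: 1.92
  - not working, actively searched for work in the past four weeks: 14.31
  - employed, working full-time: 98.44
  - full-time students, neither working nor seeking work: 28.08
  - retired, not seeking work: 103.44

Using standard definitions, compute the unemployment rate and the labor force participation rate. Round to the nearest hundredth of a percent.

Unemployment rate ≈ 13.52%; labor force participation rate ≈ 47.72%.

Employed = 5.40 + 98.44 = 103.84 million (anyone who worked, including part-time for economic reasons, counts as employed).
Unemployed = 1.92 + 14.31 = 16.23 million (jobless and actively searching, or on temporary layoff).
Labor force = 103.84 + 16.23 = 120.07 million.
Not in labor force = 28.08 + 103.44 = 131.52 million (those not working and not actively searching are outside the labor force).
Civilian working-age population = 120.07 + 131.52 = 251.59 million.
Unemployment rate = 16.23 / 120.07 = 13.52%.
Labor force participation rate = 120.07 / 251.59 = 47.72%.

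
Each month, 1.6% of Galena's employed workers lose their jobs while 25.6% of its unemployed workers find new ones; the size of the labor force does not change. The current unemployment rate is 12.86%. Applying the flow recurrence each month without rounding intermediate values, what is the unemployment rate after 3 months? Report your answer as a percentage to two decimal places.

With a fixed labor force, u_{t+1} = u_t + s·(1−u_t) − f·u_t = u_t·(1−s−f) + s.
Here 1−s−f = 0.728 and s = 0.016.
u_1 = 0.128600 × 0.728 + 0.016 = 0.109621.
u_2 = 0.109621 × 0.728 + 0.016 = 0.095804.
u_3 = 0.095804 × 0.728 + 0.016 = 0.085745.

Unemployment rate after three months ≈ 8.57%.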